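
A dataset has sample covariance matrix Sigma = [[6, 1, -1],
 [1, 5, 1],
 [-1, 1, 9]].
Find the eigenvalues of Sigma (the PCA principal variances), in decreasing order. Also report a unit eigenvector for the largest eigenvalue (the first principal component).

Step 1 — characteristic polynomial p(λ) = det(λI - Sigma) = λ³ - tr·λ² + c_1·λ - det, where tr = trace, c_1 = sum of the principal 2×2 minors, det = det(Sigma):
  tr = 6 + 5 + 9 = 20,
  c_1 = (6·5 - (1)²) + (6·9 - (-1)²) + (5·9 - (1)²) = 29 + 53 + 44 = 126,
  det = 6·(5·9 - (1)²) - (1)·((1)·9 - (1)·(-1)) + (-1)·((1)·(1) - 5·(-1)) = 6·(44) - (1)·(10) + (-1)·(6) = 248.
  So p(λ) = λ³ - 20λ² + 126λ - 248.
Step 2 — look for an integer root (rational root theorem: any rational root is an integer divisor of 248). Testing λ = 4:
  p(4) = 64 - 320 + 504 - 248 = 0  ✓
  Dividing out (λ - 4): p(λ) = (λ - 4)(λ² - 16λ + 62).
Step 3 — remaining eigenvalues from the quadratic λ² - 16λ + 62 = 0:
  Δ = 16² - 4·62 = 256 - 248 = 8,  λ = (16 ± √8)/2 = (16 ± 2.8284)/2 ≈ 9.4142 or 6.5858.
  Sorted: λ_1 = 9.4142,  λ_2 = 6.5858,  λ_3 = 4  (check: sum = 20 = tr ✓).

Step 4 — unit eigenvector for λ_1 ≈ 9.4142: v spans the null space of (Sigma - λ_1 I), whose rows are
  r_1 = (-3.4142, 1, -1),  r_2 = (1, -4.4142, 1),  r_3 = (-1, 1, -0.4142).
  v is orthogonal to every row, so take v ∝ r_1 × r_2 = ((1)·(1) - (-1)·(-4.4142), (-1)·(1) - (-3.4142)·(1), (-3.4142)·(-4.4142) - (1)·(1)) ≈ (-3.4142, 2.4142, 14.0711).
  Rescale (multiply by -1 so the first nonzero entry is positive): u = (3.4142, -2.4142, -14.0711).
  ||u|| = √((3.4142)² + (-2.4142)² + (-14.0711)²) = √(215.4802) ≈ 14.6792,  v_1 = u/||u|| ≈ (0.2326, -0.1645, -0.9586) (||v_1|| = 1).

λ_1 = 9.4142,  λ_2 = 6.5858,  λ_3 = 4;  v_1 ≈ (0.2326, -0.1645, -0.9586)


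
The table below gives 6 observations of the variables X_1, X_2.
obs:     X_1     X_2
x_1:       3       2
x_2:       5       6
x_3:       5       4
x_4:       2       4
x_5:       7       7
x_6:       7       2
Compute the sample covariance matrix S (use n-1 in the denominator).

Step 1 — column means:
  mean(X_1) = (3 + 5 + 5 + 2 + 7 + 7) / 6 = 29/6 = 4.8333
  mean(X_2) = (2 + 6 + 4 + 4 + 7 + 2) / 6 = 25/6 = 4.1667

Step 2 — sample covariance S[i,j] = (1/(n-1)) · Σ_k (x_{k,i} - mean_i) · (x_{k,j} - mean_j), with n-1 = 5.
  S[X_1,X_1] = ((-1.8333)·(-1.8333) + (0.1667)·(0.1667) + (0.1667)·(0.1667) + (-2.8333)·(-2.8333) + (2.1667)·(2.1667) + (2.1667)·(2.1667)) / 5 = 20.8333/5 = 4.1667
  S[X_1,X_2] = ((-1.8333)·(-2.1667) + (0.1667)·(1.8333) + (0.1667)·(-0.1667) + (-2.8333)·(-0.1667) + (2.1667)·(2.8333) + (2.1667)·(-2.1667)) / 5 = 6.1667/5 = 1.2333
  S[X_2,X_2] = ((-2.1667)·(-2.1667) + (1.8333)·(1.8333) + (-0.1667)·(-0.1667) + (-0.1667)·(-0.1667) + (2.8333)·(2.8333) + (-2.1667)·(-2.1667)) / 5 = 20.8333/5 = 4.1667

S is symmetric (S[j,i] = S[i,j]). Assembling:

S = [[4.1667, 1.2333],
 [1.2333, 4.1667]]


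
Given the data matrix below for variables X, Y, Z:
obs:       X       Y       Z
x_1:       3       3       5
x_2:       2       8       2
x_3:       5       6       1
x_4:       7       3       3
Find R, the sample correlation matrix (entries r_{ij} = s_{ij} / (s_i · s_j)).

Step 1 — column means:
  mean(X) = (3 + 2 + 5 + 7) / 4 = 17/4 = 4.25
  mean(Y) = (3 + 8 + 6 + 3) / 4 = 20/4 = 5
  mean(Z) = (5 + 2 + 1 + 3) / 4 = 11/4 = 2.75

Step 2 — sample variances and covariances s[i,j] = (1/(n-1)) · Σ_k (x_{k,i} - mean_i) · (x_{k,j} - mean_j), with n-1 = 3:
  s[X,X] = ((-1.25)·(-1.25) + (-2.25)·(-2.25) + (0.75)·(0.75) + (2.75)·(2.75)) / 3 = 14.75/3 = 4.9167
  s[X,Y] = ((-1.25)·(-2) + (-2.25)·(3) + (0.75)·(1) + (2.75)·(-2)) / 3 = -9/3 = -3
  s[X,Z] = ((-1.25)·(2.25) + (-2.25)·(-0.75) + (0.75)·(-1.75) + (2.75)·(0.25)) / 3 = -1.75/3 = -0.5833
  s[Y,Y] = ((-2)·(-2) + (3)·(3) + (1)·(1) + (-2)·(-2)) / 3 = 18/3 = 6
  s[Y,Z] = ((-2)·(2.25) + (3)·(-0.75) + (1)·(-1.75) + (-2)·(0.25)) / 3 = -9/3 = -3
  s[Z,Z] = ((2.25)·(2.25) + (-0.75)·(-0.75) + (-1.75)·(-1.75) + (0.25)·(0.25)) / 3 = 8.75/3 = 2.9167
  Sample standard deviations s_i = √(s[i,i]):
  s(X) = √(4.9167) = 2.2174
  s(Y) = √(6) = 2.4495
  s(Z) = √(2.9167) = 1.7078

Step 3 — r_{ij} = s_{ij} / (s_i · s_j):
  r[X,X] = 1 (diagonal).
  r[X,Y] = -3 / (2.2174 · 2.4495) = -3 / 5.4314 = -0.5523
  r[X,Z] = -0.5833 / (2.2174 · 1.7078) = -0.5833 / 3.7869 = -0.154
  r[Y,Y] = 1 (diagonal).
  r[Y,Z] = -3 / (2.4495 · 1.7078) = -3 / 4.1833 = -0.7171
  r[Z,Z] = 1 (diagonal).

R is symmetric with unit diagonal. Assembling:

R = [[1, -0.5523, -0.154],
 [-0.5523, 1, -0.7171],
 [-0.154, -0.7171, 1]]


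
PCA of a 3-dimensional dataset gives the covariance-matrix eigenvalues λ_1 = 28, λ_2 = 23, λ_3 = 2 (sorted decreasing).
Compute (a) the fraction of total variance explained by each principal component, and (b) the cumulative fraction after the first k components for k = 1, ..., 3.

Step 1 — total variance = trace(Sigma) = Σ λ_i = 28 + 23 + 2 = 53.

Step 2 — fraction explained by component i = λ_i / Σ λ:
  PC1: 28/53 = 0.5283
  PC2: 23/53 = 0.434
  PC3: 2/53 = 0.0377

Step 3 — cumulative fraction after k components = (λ_1 + ... + λ_k) / Σ λ:
  k = 1: 28/53 = 0.5283
  k = 2: (28 + 23)/53 = 51/53 = 0.9623
  k = 3: (28 + 23 + 2)/53 = 53/53 = 1

Summary (fraction, with percent):

explained: PC1 0.5283 (52.83%), PC2 0.434 (43.4%), PC3 0.0377 (3.77%);  cumulative: 0.5283, 0.9623, 1


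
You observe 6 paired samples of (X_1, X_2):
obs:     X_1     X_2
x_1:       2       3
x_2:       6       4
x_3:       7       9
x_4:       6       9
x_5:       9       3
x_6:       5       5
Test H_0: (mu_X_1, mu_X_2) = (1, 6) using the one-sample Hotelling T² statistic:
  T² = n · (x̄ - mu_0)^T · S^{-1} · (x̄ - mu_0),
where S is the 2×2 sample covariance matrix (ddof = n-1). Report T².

Step 1 — sample mean vector:
  mean(X_1) = (2 + 6 + 7 + 6 + 9 + 5) / 6 = 35/6 = 5.8333
  mean(X_2) = (3 + 4 + 9 + 9 + 3 + 5) / 6 = 33/6 = 5.5
  x̄ = (5.8333, 5.5),  deviation x̄ - mu_0 = (5.8333, 5.5) - (1, 6) = (4.8333, -0.5).

Step 2 — sample covariance matrix, S[i,j] = (1/(n-1)) · Σ_k (x_{k,i} - mean_i) · (x_{k,j} - mean_j), divisor n-1 = 5:
  S[X_1,X_1] = ((-3.8333)·(-3.8333) + (0.1667)·(0.1667) + (1.1667)·(1.1667) + (0.1667)·(0.1667) + (3.1667)·(3.1667) + (-0.8333)·(-0.8333)) / 5 = 26.8333/5 = 5.3667
  S[X_1,X_2] = ((-3.8333)·(-2.5) + (0.1667)·(-1.5) + (1.1667)·(3.5) + (0.1667)·(3.5) + (3.1667)·(-2.5) + (-0.8333)·(-0.5)) / 5 = 6.5/5 = 1.3
  S[X_2,X_2] = ((-2.5)·(-2.5) + (-1.5)·(-1.5) + (3.5)·(3.5) + (3.5)·(3.5) + (-2.5)·(-2.5) + (-0.5)·(-0.5)) / 5 = 39.5/5 = 7.9
  S = [[5.3667, 1.3],
 [1.3, 7.9]].

Step 3 — invert S. det(S) = 5.3667·7.9 - (1.3)² = 40.7067.
  S^{-1} = (1/det) · [[d, -b], [-b, a]] = [[0.1941, -0.0319],
 [-0.0319, 0.1318]].

Step 4 — quadratic form (x̄ - mu_0)^T · S^{-1} · (x̄ - mu_0):
  S^{-1} · (x̄ - mu_0) = (0.954, -0.2203),
  (x̄ - mu_0)^T · [...] = (4.8333)·(0.954) + (-0.5)·(-0.2203) = 4.721.

Step 5 — scale by n: T² = 6 · 4.721 = 28.3262.

T² ≈ 28.3262


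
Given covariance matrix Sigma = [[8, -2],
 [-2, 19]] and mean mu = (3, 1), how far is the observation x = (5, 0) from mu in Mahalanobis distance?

Step 1 — centre the observation: (x - mu) = (2, -1).

Step 2 — invert Sigma. det(Sigma) = 8·19 - (-2)² = 148.
  Sigma^{-1} = (1/det) · [[d, -b], [-b, a]] = [[0.1284, 0.0135],
 [0.0135, 0.0541]].

Step 3 — form the quadratic (x - mu)^T · Sigma^{-1} · (x - mu):
  Sigma^{-1} · (x - mu) = (0.2432, -0.027).
  (x - mu)^T · [Sigma^{-1} · (x - mu)] = (2)·(0.2432) + (-1)·(-0.027) = 0.5135.

Step 4 — take square root: d = √(0.5135) ≈ 0.7166.

d(x, mu) = √(0.5135) ≈ 0.7166


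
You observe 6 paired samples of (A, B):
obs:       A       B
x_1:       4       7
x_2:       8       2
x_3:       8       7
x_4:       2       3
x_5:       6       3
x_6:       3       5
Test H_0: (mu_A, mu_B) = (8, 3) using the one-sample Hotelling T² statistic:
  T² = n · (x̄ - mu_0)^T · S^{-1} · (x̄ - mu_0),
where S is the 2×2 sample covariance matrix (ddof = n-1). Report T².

Step 1 — sample mean vector:
  mean(A) = (4 + 8 + 8 + 2 + 6 + 3) / 6 = 31/6 = 5.1667
  mean(B) = (7 + 2 + 7 + 3 + 3 + 5) / 6 = 27/6 = 4.5
  x̄ = (5.1667, 4.5),  deviation x̄ - mu_0 = (5.1667, 4.5) - (8, 3) = (-2.8333, 1.5).

Step 2 — sample covariance matrix, S[i,j] = (1/(n-1)) · Σ_k (x_{k,i} - mean_i) · (x_{k,j} - mean_j), divisor n-1 = 5:
  S[A,A] = ((-1.1667)·(-1.1667) + (2.8333)·(2.8333) + (2.8333)·(2.8333) + (-3.1667)·(-3.1667) + (0.8333)·(0.8333) + (-2.1667)·(-2.1667)) / 5 = 32.8333/5 = 6.5667
  S[A,B] = ((-1.1667)·(2.5) + (2.8333)·(-2.5) + (2.8333)·(2.5) + (-3.1667)·(-1.5) + (0.8333)·(-1.5) + (-2.1667)·(0.5)) / 5 = -0.5/5 = -0.1
  S[B,B] = ((2.5)·(2.5) + (-2.5)·(-2.5) + (2.5)·(2.5) + (-1.5)·(-1.5) + (-1.5)·(-1.5) + (0.5)·(0.5)) / 5 = 23.5/5 = 4.7
  S = [[6.5667, -0.1],
 [-0.1, 4.7]].

Step 3 — invert S. det(S) = 6.5667·4.7 - (-0.1)² = 30.8533.
  S^{-1} = (1/det) · [[d, -b], [-b, a]] = [[0.1523, 0.0032],
 [0.0032, 0.2128]].

Step 4 — quadratic form (x̄ - mu_0)^T · S^{-1} · (x̄ - mu_0):
  S^{-1} · (x̄ - mu_0) = (-0.4268, 0.3101),
  (x̄ - mu_0)^T · [...] = (-2.8333)·(-0.4268) + (1.5)·(0.3101) = 1.6742.

Step 5 — scale by n: T² = 6 · 1.6742 = 10.0454.

T² ≈ 10.0454


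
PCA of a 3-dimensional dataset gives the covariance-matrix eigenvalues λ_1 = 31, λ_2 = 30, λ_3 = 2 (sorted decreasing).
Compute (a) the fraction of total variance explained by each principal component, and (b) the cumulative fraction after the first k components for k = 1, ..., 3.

Step 1 — total variance = trace(Sigma) = Σ λ_i = 31 + 30 + 2 = 63.

Step 2 — fraction explained by component i = λ_i / Σ λ:
  PC1: 31/63 = 0.4921
  PC2: 30/63 = 0.4762
  PC3: 2/63 = 0.0317

Step 3 — cumulative fraction after k components = (λ_1 + ... + λ_k) / Σ λ:
  k = 1: 31/63 = 0.4921
  k = 2: (31 + 30)/63 = 61/63 = 0.9683
  k = 3: (31 + 30 + 2)/63 = 63/63 = 1

Summary (fraction, with percent):

explained: PC1 0.4921 (49.21%), PC2 0.4762 (47.62%), PC3 0.0317 (3.17%);  cumulative: 0.4921, 0.9683, 1


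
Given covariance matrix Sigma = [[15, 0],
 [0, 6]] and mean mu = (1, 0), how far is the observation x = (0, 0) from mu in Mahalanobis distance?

Step 1 — centre the observation: (x - mu) = (-1, 0).

Step 2 — invert Sigma. det(Sigma) = 15·6 - (0)² = 90.
  Sigma^{-1} = (1/det) · [[d, -b], [-b, a]] = [[0.0667, 0],
 [0, 0.1667]].

Step 3 — form the quadratic (x - mu)^T · Sigma^{-1} · (x - mu):
  Sigma^{-1} · (x - mu) = (-0.0667, 0).
  (x - mu)^T · [Sigma^{-1} · (x - mu)] = (-1)·(-0.0667) + (0)·(0) = 0.0667.

Step 4 — take square root: d = √(0.0667) ≈ 0.2582.

d(x, mu) = √(0.0667) ≈ 0.2582


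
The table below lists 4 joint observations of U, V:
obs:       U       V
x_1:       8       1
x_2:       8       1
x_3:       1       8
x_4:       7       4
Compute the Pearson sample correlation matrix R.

Step 1 — column means:
  mean(U) = (8 + 8 + 1 + 7) / 4 = 24/4 = 6
  mean(V) = (1 + 1 + 8 + 4) / 4 = 14/4 = 3.5

Step 2 — sample variances and covariances s[i,j] = (1/(n-1)) · Σ_k (x_{k,i} - mean_i) · (x_{k,j} - mean_j), with n-1 = 3:
  s[U,U] = ((2)·(2) + (2)·(2) + (-5)·(-5) + (1)·(1)) / 3 = 34/3 = 11.3333
  s[U,V] = ((2)·(-2.5) + (2)·(-2.5) + (-5)·(4.5) + (1)·(0.5)) / 3 = -32/3 = -10.6667
  s[V,V] = ((-2.5)·(-2.5) + (-2.5)·(-2.5) + (4.5)·(4.5) + (0.5)·(0.5)) / 3 = 33/3 = 11
  Sample standard deviations s_i = √(s[i,i]):
  s(U) = √(11.3333) = 3.3665
  s(V) = √(11) = 3.3166

Step 3 — r_{ij} = s_{ij} / (s_i · s_j):
  r[U,U] = 1 (diagonal).
  r[U,V] = -10.6667 / (3.3665 · 3.3166) = -10.6667 / 11.1654 = -0.9553
  r[V,V] = 1 (diagonal).

R is symmetric with unit diagonal. Assembling:

R = [[1, -0.9553],
 [-0.9553, 1]]


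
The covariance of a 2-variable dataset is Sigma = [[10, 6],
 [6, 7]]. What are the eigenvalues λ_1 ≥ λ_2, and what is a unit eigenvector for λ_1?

Step 1 — characteristic polynomial of 2×2 Sigma:
  det(Sigma - λI) = λ² - trace · λ + det = 0.
  trace = 10 + 7 = 17, det = 10·7 - (6)² = 34.
Step 2 — discriminant:
  Δ = trace² - 4·det = 289 - 136 = 153.
Step 3 — eigenvalues:
  λ = (trace ± √Δ)/2 = (17 ± 12.3693)/2,
  λ_1 = 14.6847,  λ_2 = 2.3153.

Step 4 — unit eigenvector for λ_1: solve (Sigma - λ_1 I)v = 0. First row:
  (10 - 14.6847)·v_x + (6)·v_y = 0, i.e. (-4.6847)·v_x + (6)·v_y = 0,
  so v ∝ (b, λ_1 - a) = (6, 4.6847) = u.
  ||u|| = √((6)² + (4.6847)²) = √(57.946) ≈ 7.6122,
  v_1 = u/||u|| ≈ (0.7882, 0.6154) (||v_1|| = 1).

λ_1 = 14.6847,  λ_2 = 2.3153;  v_1 ≈ (0.7882, 0.6154)


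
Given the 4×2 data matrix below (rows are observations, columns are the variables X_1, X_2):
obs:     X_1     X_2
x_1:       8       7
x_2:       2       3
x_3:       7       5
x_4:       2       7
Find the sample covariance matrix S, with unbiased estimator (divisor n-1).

Step 1 — column means:
  mean(X_1) = (8 + 2 + 7 + 2) / 4 = 19/4 = 4.75
  mean(X_2) = (7 + 3 + 5 + 7) / 4 = 22/4 = 5.5

Step 2 — sample covariance S[i,j] = (1/(n-1)) · Σ_k (x_{k,i} - mean_i) · (x_{k,j} - mean_j), with n-1 = 3.
  S[X_1,X_1] = ((3.25)·(3.25) + (-2.75)·(-2.75) + (2.25)·(2.25) + (-2.75)·(-2.75)) / 3 = 30.75/3 = 10.25
  S[X_1,X_2] = ((3.25)·(1.5) + (-2.75)·(-2.5) + (2.25)·(-0.5) + (-2.75)·(1.5)) / 3 = 6.5/3 = 2.1667
  S[X_2,X_2] = ((1.5)·(1.5) + (-2.5)·(-2.5) + (-0.5)·(-0.5) + (1.5)·(1.5)) / 3 = 11/3 = 3.6667

S is symmetric (S[j,i] = S[i,j]). Assembling:

S = [[10.25, 2.1667],
 [2.1667, 3.6667]]


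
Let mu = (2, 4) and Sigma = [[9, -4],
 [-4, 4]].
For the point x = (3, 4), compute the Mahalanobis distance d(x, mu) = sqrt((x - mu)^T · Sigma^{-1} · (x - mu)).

Step 1 — centre the observation: (x - mu) = (1, 0).

Step 2 — invert Sigma. det(Sigma) = 9·4 - (-4)² = 20.
  Sigma^{-1} = (1/det) · [[d, -b], [-b, a]] = [[0.2, 0.2],
 [0.2, 0.45]].

Step 3 — form the quadratic (x - mu)^T · Sigma^{-1} · (x - mu):
  Sigma^{-1} · (x - mu) = (0.2, 0.2).
  (x - mu)^T · [Sigma^{-1} · (x - mu)] = (1)·(0.2) + (0)·(0.2) = 0.2.

Step 4 — take square root: d = √(0.2) ≈ 0.4472.

d(x, mu) = √(0.2) ≈ 0.4472


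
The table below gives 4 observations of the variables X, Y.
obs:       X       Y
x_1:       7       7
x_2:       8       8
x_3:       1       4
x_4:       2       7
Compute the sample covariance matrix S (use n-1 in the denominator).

Step 1 — column means:
  mean(X) = (7 + 8 + 1 + 2) / 4 = 18/4 = 4.5
  mean(Y) = (7 + 8 + 4 + 7) / 4 = 26/4 = 6.5

Step 2 — sample covariance S[i,j] = (1/(n-1)) · Σ_k (x_{k,i} - mean_i) · (x_{k,j} - mean_j), with n-1 = 3.
  S[X,X] = ((2.5)·(2.5) + (3.5)·(3.5) + (-3.5)·(-3.5) + (-2.5)·(-2.5)) / 3 = 37/3 = 12.3333
  S[X,Y] = ((2.5)·(0.5) + (3.5)·(1.5) + (-3.5)·(-2.5) + (-2.5)·(0.5)) / 3 = 14/3 = 4.6667
  S[Y,Y] = ((0.5)·(0.5) + (1.5)·(1.5) + (-2.5)·(-2.5) + (0.5)·(0.5)) / 3 = 9/3 = 3

S is symmetric (S[j,i] = S[i,j]). Assembling:

S = [[12.3333, 4.6667],
 [4.6667, 3]]


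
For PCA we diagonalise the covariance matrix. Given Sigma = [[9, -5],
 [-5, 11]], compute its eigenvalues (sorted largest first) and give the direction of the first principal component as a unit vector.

Step 1 — characteristic polynomial of 2×2 Sigma:
  det(Sigma - λI) = λ² - trace · λ + det = 0.
  trace = 9 + 11 = 20, det = 9·11 - (-5)² = 74.
Step 2 — discriminant:
  Δ = trace² - 4·det = 400 - 296 = 104.
Step 3 — eigenvalues:
  λ = (trace ± √Δ)/2 = (20 ± 10.198)/2,
  λ_1 = 15.099,  λ_2 = 4.901.

Step 4 — unit eigenvector for λ_1: solve (Sigma - λ_1 I)v = 0. First row:
  (9 - 15.099)·v_x + (-5)·v_y = 0, i.e. (-6.099)·v_x + (-5)·v_y = 0,
  so v ∝ (b, λ_1 - a) = (-5, 6.099); multiply by -1 so the first entry is positive: u = (5, -6.099).
  ||u|| = √((5)² + (-6.099)²) = √(62.198) ≈ 7.8866,
  v_1 = u/||u|| ≈ (0.634, -0.7733) (||v_1|| = 1).

λ_1 = 15.099,  λ_2 = 4.901;  v_1 ≈ (0.634, -0.7733)


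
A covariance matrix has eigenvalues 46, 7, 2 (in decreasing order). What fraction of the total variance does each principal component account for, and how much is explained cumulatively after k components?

Step 1 — total variance = trace(Sigma) = Σ λ_i = 46 + 7 + 2 = 55.

Step 2 — fraction explained by component i = λ_i / Σ λ:
  PC1: 46/55 = 0.8364
  PC2: 7/55 = 0.1273
  PC3: 2/55 = 0.0364

Step 3 — cumulative fraction after k components = (λ_1 + ... + λ_k) / Σ λ:
  k = 1: 46/55 = 0.8364
  k = 2: (46 + 7)/55 = 53/55 = 0.9636
  k = 3: (46 + 7 + 2)/55 = 55/55 = 1

Summary (fraction, with percent):

explained: PC1 0.8364 (83.64%), PC2 0.1273 (12.73%), PC3 0.0364 (3.64%);  cumulative: 0.8364, 0.9636, 1


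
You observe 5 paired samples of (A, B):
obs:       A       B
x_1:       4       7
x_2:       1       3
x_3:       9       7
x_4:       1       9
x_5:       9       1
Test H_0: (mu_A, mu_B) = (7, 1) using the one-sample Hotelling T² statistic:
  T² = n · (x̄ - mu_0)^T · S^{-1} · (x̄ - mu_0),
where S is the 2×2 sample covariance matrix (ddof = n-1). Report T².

Step 1 — sample mean vector:
  mean(A) = (4 + 1 + 9 + 1 + 9) / 5 = 24/5 = 4.8
  mean(B) = (7 + 3 + 7 + 9 + 1) / 5 = 27/5 = 5.4
  x̄ = (4.8, 5.4),  deviation x̄ - mu_0 = (4.8, 5.4) - (7, 1) = (-2.2, 4.4).

Step 2 — sample covariance matrix, S[i,j] = (1/(n-1)) · Σ_k (x_{k,i} - mean_i) · (x_{k,j} - mean_j), divisor n-1 = 4:
  S[A,A] = ((-0.8)·(-0.8) + (-3.8)·(-3.8) + (4.2)·(4.2) + (-3.8)·(-3.8) + (4.2)·(4.2)) / 4 = 64.8/4 = 16.2
  S[A,B] = ((-0.8)·(1.6) + (-3.8)·(-2.4) + (4.2)·(1.6) + (-3.8)·(3.6) + (4.2)·(-4.4)) / 4 = -17.6/4 = -4.4
  S[B,B] = ((1.6)·(1.6) + (-2.4)·(-2.4) + (1.6)·(1.6) + (3.6)·(3.6) + (-4.4)·(-4.4)) / 4 = 43.2/4 = 10.8
  S = [[16.2, -4.4],
 [-4.4, 10.8]].

Step 3 — invert S. det(S) = 16.2·10.8 - (-4.4)² = 155.6.
  S^{-1} = (1/det) · [[d, -b], [-b, a]] = [[0.0694, 0.0283],
 [0.0283, 0.1041]].

Step 4 — quadratic form (x̄ - mu_0)^T · S^{-1} · (x̄ - mu_0):
  S^{-1} · (x̄ - mu_0) = (-0.0283, 0.3959),
  (x̄ - mu_0)^T · [...] = (-2.2)·(-0.0283) + (4.4)·(0.3959) = 1.8041.

Step 5 — scale by n: T² = 5 · 1.8041 = 9.0206.

T² ≈ 9.0206


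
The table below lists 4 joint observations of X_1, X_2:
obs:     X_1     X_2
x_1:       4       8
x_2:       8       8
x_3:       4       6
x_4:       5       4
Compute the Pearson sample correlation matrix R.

Step 1 — column means:
  mean(X_1) = (4 + 8 + 4 + 5) / 4 = 21/4 = 5.25
  mean(X_2) = (8 + 8 + 6 + 4) / 4 = 26/4 = 6.5

Step 2 — sample variances and covariances s[i,j] = (1/(n-1)) · Σ_k (x_{k,i} - mean_i) · (x_{k,j} - mean_j), with n-1 = 3:
  s[X_1,X_1] = ((-1.25)·(-1.25) + (2.75)·(2.75) + (-1.25)·(-1.25) + (-0.25)·(-0.25)) / 3 = 10.75/3 = 3.5833
  s[X_1,X_2] = ((-1.25)·(1.5) + (2.75)·(1.5) + (-1.25)·(-0.5) + (-0.25)·(-2.5)) / 3 = 3.5/3 = 1.1667
  s[X_2,X_2] = ((1.5)·(1.5) + (1.5)·(1.5) + (-0.5)·(-0.5) + (-2.5)·(-2.5)) / 3 = 11/3 = 3.6667
  Sample standard deviations s_i = √(s[i,i]):
  s(X_1) = √(3.5833) = 1.893
  s(X_2) = √(3.6667) = 1.9149

Step 3 — r_{ij} = s_{ij} / (s_i · s_j):
  r[X_1,X_1] = 1 (diagonal).
  r[X_1,X_2] = 1.1667 / (1.893 · 1.9149) = 1.1667 / 3.6248 = 0.3219
  r[X_2,X_2] = 1 (diagonal).

R is symmetric with unit diagonal. Assembling:

R = [[1, 0.3219],
 [0.3219, 1]]


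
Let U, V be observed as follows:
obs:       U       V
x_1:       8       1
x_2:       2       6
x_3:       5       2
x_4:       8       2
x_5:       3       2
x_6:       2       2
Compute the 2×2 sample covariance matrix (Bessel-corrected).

Step 1 — column means:
  mean(U) = (8 + 2 + 5 + 8 + 3 + 2) / 6 = 28/6 = 4.6667
  mean(V) = (1 + 6 + 2 + 2 + 2 + 2) / 6 = 15/6 = 2.5

Step 2 — sample covariance S[i,j] = (1/(n-1)) · Σ_k (x_{k,i} - mean_i) · (x_{k,j} - mean_j), with n-1 = 5.
  S[U,U] = ((3.3333)·(3.3333) + (-2.6667)·(-2.6667) + (0.3333)·(0.3333) + (3.3333)·(3.3333) + (-1.6667)·(-1.6667) + (-2.6667)·(-2.6667)) / 5 = 39.3333/5 = 7.8667
  S[U,V] = ((3.3333)·(-1.5) + (-2.6667)·(3.5) + (0.3333)·(-0.5) + (3.3333)·(-0.5) + (-1.6667)·(-0.5) + (-2.6667)·(-0.5)) / 5 = -14/5 = -2.8
  S[V,V] = ((-1.5)·(-1.5) + (3.5)·(3.5) + (-0.5)·(-0.5) + (-0.5)·(-0.5) + (-0.5)·(-0.5) + (-0.5)·(-0.5)) / 5 = 15.5/5 = 3.1

S is symmetric (S[j,i] = S[i,j]). Assembling:

S = [[7.8667, -2.8],
 [-2.8, 3.1]]


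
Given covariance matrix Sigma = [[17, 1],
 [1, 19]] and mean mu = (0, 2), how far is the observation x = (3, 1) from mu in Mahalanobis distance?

Step 1 — centre the observation: (x - mu) = (3, -1).

Step 2 — invert Sigma. det(Sigma) = 17·19 - (1)² = 322.
  Sigma^{-1} = (1/det) · [[d, -b], [-b, a]] = [[0.059, -0.0031],
 [-0.0031, 0.0528]].

Step 3 — form the quadratic (x - mu)^T · Sigma^{-1} · (x - mu):
  Sigma^{-1} · (x - mu) = (0.1801, -0.0621).
  (x - mu)^T · [Sigma^{-1} · (x - mu)] = (3)·(0.1801) + (-1)·(-0.0621) = 0.6025.

Step 4 — take square root: d = √(0.6025) ≈ 0.7762.

d(x, mu) = √(0.6025) ≈ 0.7762


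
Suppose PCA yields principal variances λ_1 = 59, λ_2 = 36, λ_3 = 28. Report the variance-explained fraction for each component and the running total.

Step 1 — total variance = trace(Sigma) = Σ λ_i = 59 + 36 + 28 = 123.

Step 2 — fraction explained by component i = λ_i / Σ λ:
  PC1: 59/123 = 0.4797
  PC2: 36/123 = 0.2927
  PC3: 28/123 = 0.2276

Step 3 — cumulative fraction after k components = (λ_1 + ... + λ_k) / Σ λ:
  k = 1: 59/123 = 0.4797
  k = 2: (59 + 36)/123 = 95/123 = 0.7724
  k = 3: (59 + 36 + 28)/123 = 123/123 = 1

Summary (fraction, with percent):

explained: PC1 0.4797 (47.97%), PC2 0.2927 (29.27%), PC3 0.2276 (22.76%);  cumulative: 0.4797, 0.7724, 1


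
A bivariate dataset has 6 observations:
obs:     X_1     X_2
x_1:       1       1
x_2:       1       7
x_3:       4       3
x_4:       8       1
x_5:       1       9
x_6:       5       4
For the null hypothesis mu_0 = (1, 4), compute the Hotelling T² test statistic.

Step 1 — sample mean vector:
  mean(X_1) = (1 + 1 + 4 + 8 + 1 + 5) / 6 = 20/6 = 3.3333
  mean(X_2) = (1 + 7 + 3 + 1 + 9 + 4) / 6 = 25/6 = 4.1667
  x̄ = (3.3333, 4.1667),  deviation x̄ - mu_0 = (3.3333, 4.1667) - (1, 4) = (2.3333, 0.1667).

Step 2 — sample covariance matrix, S[i,j] = (1/(n-1)) · Σ_k (x_{k,i} - mean_i) · (x_{k,j} - mean_j), divisor n-1 = 5:
  S[X_1,X_1] = ((-2.3333)·(-2.3333) + (-2.3333)·(-2.3333) + (0.6667)·(0.6667) + (4.6667)·(4.6667) + (-2.3333)·(-2.3333) + (1.6667)·(1.6667)) / 5 = 41.3333/5 = 8.2667
  S[X_1,X_2] = ((-2.3333)·(-3.1667) + (-2.3333)·(2.8333) + (0.6667)·(-1.1667) + (4.6667)·(-3.1667) + (-2.3333)·(4.8333) + (1.6667)·(-0.1667)) / 5 = -26.3333/5 = -5.2667
  S[X_2,X_2] = ((-3.1667)·(-3.1667) + (2.8333)·(2.8333) + (-1.1667)·(-1.1667) + (-3.1667)·(-3.1667) + (4.8333)·(4.8333) + (-0.1667)·(-0.1667)) / 5 = 52.8333/5 = 10.5667
  S = [[8.2667, -5.2667],
 [-5.2667, 10.5667]].

Step 3 — invert S. det(S) = 8.2667·10.5667 - (-5.2667)² = 59.6133.
  S^{-1} = (1/det) · [[d, -b], [-b, a]] = [[0.1773, 0.0883],
 [0.0883, 0.1387]].

Step 4 — quadratic form (x̄ - mu_0)^T · S^{-1} · (x̄ - mu_0):
  S^{-1} · (x̄ - mu_0) = (0.4283, 0.2293),
  (x̄ - mu_0)^T · [...] = (2.3333)·(0.4283) + (0.1667)·(0.2293) = 1.0376.

Step 5 — scale by n: T² = 6 · 1.0376 = 6.2257.

T² ≈ 6.2257


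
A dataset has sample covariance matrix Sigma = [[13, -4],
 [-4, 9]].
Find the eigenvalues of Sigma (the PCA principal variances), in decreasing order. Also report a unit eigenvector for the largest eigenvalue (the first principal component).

Step 1 — characteristic polynomial of 2×2 Sigma:
  det(Sigma - λI) = λ² - trace · λ + det = 0.
  trace = 13 + 9 = 22, det = 13·9 - (-4)² = 101.
Step 2 — discriminant:
  Δ = trace² - 4·det = 484 - 404 = 80.
Step 3 — eigenvalues:
  λ = (trace ± √Δ)/2 = (22 ± 8.9443)/2,
  λ_1 = 15.4721,  λ_2 = 6.5279.

Step 4 — unit eigenvector for λ_1: solve (Sigma - λ_1 I)v = 0. First row:
  (13 - 15.4721)·v_x + (-4)·v_y = 0, i.e. (-2.4721)·v_x + (-4)·v_y = 0,
  so v ∝ (b, λ_1 - a) = (-4, 2.4721); multiply by -1 so the first entry is positive: u = (4, -2.4721).
  ||u|| = √((4)² + (-2.4721)²) = √(22.1115) ≈ 4.7023,
  v_1 = u/||u|| ≈ (0.8507, -0.5257) (||v_1|| = 1).

λ_1 = 15.4721,  λ_2 = 6.5279;  v_1 ≈ (0.8507, -0.5257)


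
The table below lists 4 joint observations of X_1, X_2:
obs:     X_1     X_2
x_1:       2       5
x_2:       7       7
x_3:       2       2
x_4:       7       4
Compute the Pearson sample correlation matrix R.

Step 1 — column means:
  mean(X_1) = (2 + 7 + 2 + 7) / 4 = 18/4 = 4.5
  mean(X_2) = (5 + 7 + 2 + 4) / 4 = 18/4 = 4.5

Step 2 — sample variances and covariances s[i,j] = (1/(n-1)) · Σ_k (x_{k,i} - mean_i) · (x_{k,j} - mean_j), with n-1 = 3:
  s[X_1,X_1] = ((-2.5)·(-2.5) + (2.5)·(2.5) + (-2.5)·(-2.5) + (2.5)·(2.5)) / 3 = 25/3 = 8.3333
  s[X_1,X_2] = ((-2.5)·(0.5) + (2.5)·(2.5) + (-2.5)·(-2.5) + (2.5)·(-0.5)) / 3 = 10/3 = 3.3333
  s[X_2,X_2] = ((0.5)·(0.5) + (2.5)·(2.5) + (-2.5)·(-2.5) + (-0.5)·(-0.5)) / 3 = 13/3 = 4.3333
  Sample standard deviations s_i = √(s[i,i]):
  s(X_1) = √(8.3333) = 2.8868
  s(X_2) = √(4.3333) = 2.0817

Step 3 — r_{ij} = s_{ij} / (s_i · s_j):
  r[X_1,X_1] = 1 (diagonal).
  r[X_1,X_2] = 3.3333 / (2.8868 · 2.0817) = 3.3333 / 6.0093 = 0.5547
  r[X_2,X_2] = 1 (diagonal).

R is symmetric with unit diagonal. Assembling:

R = [[1, 0.5547],
 [0.5547, 1]]


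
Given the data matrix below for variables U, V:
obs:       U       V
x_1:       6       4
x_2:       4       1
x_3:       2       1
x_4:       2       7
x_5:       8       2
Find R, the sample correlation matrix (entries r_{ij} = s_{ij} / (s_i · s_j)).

Step 1 — column means:
  mean(U) = (6 + 4 + 2 + 2 + 8) / 5 = 22/5 = 4.4
  mean(V) = (4 + 1 + 1 + 7 + 2) / 5 = 15/5 = 3

Step 2 — sample variances and covariances s[i,j] = (1/(n-1)) · Σ_k (x_{k,i} - mean_i) · (x_{k,j} - mean_j), with n-1 = 4:
  s[U,U] = ((1.6)·(1.6) + (-0.4)·(-0.4) + (-2.4)·(-2.4) + (-2.4)·(-2.4) + (3.6)·(3.6)) / 4 = 27.2/4 = 6.8
  s[U,V] = ((1.6)·(1) + (-0.4)·(-2) + (-2.4)·(-2) + (-2.4)·(4) + (3.6)·(-1)) / 4 = -6/4 = -1.5
  s[V,V] = ((1)·(1) + (-2)·(-2) + (-2)·(-2) + (4)·(4) + (-1)·(-1)) / 4 = 26/4 = 6.5
  Sample standard deviations s_i = √(s[i,i]):
  s(U) = √(6.8) = 2.6077
  s(V) = √(6.5) = 2.5495

Step 3 — r_{ij} = s_{ij} / (s_i · s_j):
  r[U,U] = 1 (diagonal).
  r[U,V] = -1.5 / (2.6077 · 2.5495) = -1.5 / 6.6483 = -0.2256
  r[V,V] = 1 (diagonal).

R is symmetric with unit diagonal. Assembling:

R = [[1, -0.2256],
 [-0.2256, 1]]


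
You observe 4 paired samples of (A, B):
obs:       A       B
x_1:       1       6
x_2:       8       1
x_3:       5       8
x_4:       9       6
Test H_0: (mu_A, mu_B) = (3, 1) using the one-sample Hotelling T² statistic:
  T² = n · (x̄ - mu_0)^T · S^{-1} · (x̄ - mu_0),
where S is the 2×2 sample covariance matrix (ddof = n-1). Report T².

Step 1 — sample mean vector:
  mean(A) = (1 + 8 + 5 + 9) / 4 = 23/4 = 5.75
  mean(B) = (6 + 1 + 8 + 6) / 4 = 21/4 = 5.25
  x̄ = (5.75, 5.25),  deviation x̄ - mu_0 = (5.75, 5.25) - (3, 1) = (2.75, 4.25).

Step 2 — sample covariance matrix, S[i,j] = (1/(n-1)) · Σ_k (x_{k,i} - mean_i) · (x_{k,j} - mean_j), divisor n-1 = 3:
  S[A,A] = ((-4.75)·(-4.75) + (2.25)·(2.25) + (-0.75)·(-0.75) + (3.25)·(3.25)) / 3 = 38.75/3 = 12.9167
  S[A,B] = ((-4.75)·(0.75) + (2.25)·(-4.25) + (-0.75)·(2.75) + (3.25)·(0.75)) / 3 = -12.75/3 = -4.25
  S[B,B] = ((0.75)·(0.75) + (-4.25)·(-4.25) + (2.75)·(2.75) + (0.75)·(0.75)) / 3 = 26.75/3 = 8.9167
  S = [[12.9167, -4.25],
 [-4.25, 8.9167]].

Step 3 — invert S. det(S) = 12.9167·8.9167 - (-4.25)² = 97.1111.
  S^{-1} = (1/det) · [[d, -b], [-b, a]] = [[0.0918, 0.0438],
 [0.0438, 0.133]].

Step 4 — quadratic form (x̄ - mu_0)^T · S^{-1} · (x̄ - mu_0):
  S^{-1} · (x̄ - mu_0) = (0.4385, 0.6856),
  (x̄ - mu_0)^T · [...] = (2.75)·(0.4385) + (4.25)·(0.6856) = 4.1199.

Step 5 — scale by n: T² = 4 · 4.1199 = 16.4794.

T² ≈ 16.4794


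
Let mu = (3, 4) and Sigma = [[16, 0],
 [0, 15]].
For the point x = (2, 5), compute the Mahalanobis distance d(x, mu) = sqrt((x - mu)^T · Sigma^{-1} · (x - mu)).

Step 1 — centre the observation: (x - mu) = (-1, 1).

Step 2 — invert Sigma. det(Sigma) = 16·15 - (0)² = 240.
  Sigma^{-1} = (1/det) · [[d, -b], [-b, a]] = [[0.0625, 0],
 [0, 0.0667]].

Step 3 — form the quadratic (x - mu)^T · Sigma^{-1} · (x - mu):
  Sigma^{-1} · (x - mu) = (-0.0625, 0.0667).
  (x - mu)^T · [Sigma^{-1} · (x - mu)] = (-1)·(-0.0625) + (1)·(0.0667) = 0.1292.

Step 4 — take square root: d = √(0.1292) ≈ 0.3594.

d(x, mu) = √(0.1292) ≈ 0.3594


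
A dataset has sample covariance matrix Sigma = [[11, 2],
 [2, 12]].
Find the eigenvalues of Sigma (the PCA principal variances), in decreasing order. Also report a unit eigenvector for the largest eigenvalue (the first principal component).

Step 1 — characteristic polynomial of 2×2 Sigma:
  det(Sigma - λI) = λ² - trace · λ + det = 0.
  trace = 11 + 12 = 23, det = 11·12 - (2)² = 128.
Step 2 — discriminant:
  Δ = trace² - 4·det = 529 - 512 = 17.
Step 3 — eigenvalues:
  λ = (trace ± √Δ)/2 = (23 ± 4.1231)/2,
  λ_1 = 13.5616,  λ_2 = 9.4384.

Step 4 — unit eigenvector for λ_1: solve (Sigma - λ_1 I)v = 0. First row:
  (11 - 13.5616)·v_x + (2)·v_y = 0, i.e. (-2.5616)·v_x + (2)·v_y = 0,
  so v ∝ (b, λ_1 - a) = (2, 2.5616) = u.
  ||u|| = √((2)² + (2.5616)²) = √(10.5616) ≈ 3.2499,
  v_1 = u/||u|| ≈ (0.6154, 0.7882) (||v_1|| = 1).

λ_1 = 13.5616,  λ_2 = 9.4384;  v_1 ≈ (0.6154, 0.7882)


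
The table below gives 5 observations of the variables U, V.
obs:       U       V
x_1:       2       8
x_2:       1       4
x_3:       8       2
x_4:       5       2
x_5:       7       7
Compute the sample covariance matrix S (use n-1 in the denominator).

Step 1 — column means:
  mean(U) = (2 + 1 + 8 + 5 + 7) / 5 = 23/5 = 4.6
  mean(V) = (8 + 4 + 2 + 2 + 7) / 5 = 23/5 = 4.6

Step 2 — sample covariance S[i,j] = (1/(n-1)) · Σ_k (x_{k,i} - mean_i) · (x_{k,j} - mean_j), with n-1 = 4.
  S[U,U] = ((-2.6)·(-2.6) + (-3.6)·(-3.6) + (3.4)·(3.4) + (0.4)·(0.4) + (2.4)·(2.4)) / 4 = 37.2/4 = 9.3
  S[U,V] = ((-2.6)·(3.4) + (-3.6)·(-0.6) + (3.4)·(-2.6) + (0.4)·(-2.6) + (2.4)·(2.4)) / 4 = -10.8/4 = -2.7
  S[V,V] = ((3.4)·(3.4) + (-0.6)·(-0.6) + (-2.6)·(-2.6) + (-2.6)·(-2.6) + (2.4)·(2.4)) / 4 = 31.2/4 = 7.8

S is symmetric (S[j,i] = S[i,j]). Assembling:

S = [[9.3, -2.7],
 [-2.7, 7.8]]


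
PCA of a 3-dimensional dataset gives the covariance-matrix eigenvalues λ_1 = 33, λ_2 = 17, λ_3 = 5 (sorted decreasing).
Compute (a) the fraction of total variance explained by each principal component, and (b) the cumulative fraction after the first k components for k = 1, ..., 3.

Step 1 — total variance = trace(Sigma) = Σ λ_i = 33 + 17 + 5 = 55.

Step 2 — fraction explained by component i = λ_i / Σ λ:
  PC1: 33/55 = 0.6
  PC2: 17/55 = 0.3091
  PC3: 5/55 = 0.0909

Step 3 — cumulative fraction after k components = (λ_1 + ... + λ_k) / Σ λ:
  k = 1: 33/55 = 0.6
  k = 2: (33 + 17)/55 = 50/55 = 0.9091
  k = 3: (33 + 17 + 5)/55 = 55/55 = 1

Summary (fraction, with percent):

explained: PC1 0.6 (60%), PC2 0.3091 (30.91%), PC3 0.0909 (9.09%);  cumulative: 0.6, 0.9091, 1


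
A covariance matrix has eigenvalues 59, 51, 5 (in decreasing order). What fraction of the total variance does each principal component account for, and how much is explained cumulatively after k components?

Step 1 — total variance = trace(Sigma) = Σ λ_i = 59 + 51 + 5 = 115.

Step 2 — fraction explained by component i = λ_i / Σ λ:
  PC1: 59/115 = 0.513
  PC2: 51/115 = 0.4435
  PC3: 5/115 = 0.0435

Step 3 — cumulative fraction after k components = (λ_1 + ... + λ_k) / Σ λ:
  k = 1: 59/115 = 0.513
  k = 2: (59 + 51)/115 = 110/115 = 0.9565
  k = 3: (59 + 51 + 5)/115 = 115/115 = 1

Summary (fraction, with percent):

explained: PC1 0.513 (51.3%), PC2 0.4435 (44.35%), PC3 0.0435 (4.35%);  cumulative: 0.513, 0.9565, 1


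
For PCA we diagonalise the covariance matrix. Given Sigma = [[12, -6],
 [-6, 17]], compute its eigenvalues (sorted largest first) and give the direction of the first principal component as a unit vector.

Step 1 — characteristic polynomial of 2×2 Sigma:
  det(Sigma - λI) = λ² - trace · λ + det = 0.
  trace = 12 + 17 = 29, det = 12·17 - (-6)² = 168.
Step 2 — discriminant:
  Δ = trace² - 4·det = 841 - 672 = 169.
Step 3 — eigenvalues:
  λ = (trace ± √Δ)/2 = (29 ± 13)/2,
  λ_1 = 21,  λ_2 = 8.

Step 4 — unit eigenvector for λ_1: solve (Sigma - λ_1 I)v = 0. First row:
  (12 - 21)·v_x + (-6)·v_y = 0, i.e. (-9)·v_x + (-6)·v_y = 0,
  so v ∝ (b, λ_1 - a) = (-6, 9); multiply by -1 so the first entry is positive: u = (6, -9).
  ||u|| = √((6)² + (-9)²) = √(117) ≈ 10.8167,
  v_1 = u/||u|| ≈ (0.5547, -0.8321) (||v_1|| = 1).

λ_1 = 21,  λ_2 = 8;  v_1 ≈ (0.5547, -0.8321)


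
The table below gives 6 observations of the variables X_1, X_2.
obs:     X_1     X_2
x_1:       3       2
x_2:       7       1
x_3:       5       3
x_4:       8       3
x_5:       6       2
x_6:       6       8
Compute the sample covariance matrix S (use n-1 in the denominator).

Step 1 — column means:
  mean(X_1) = (3 + 7 + 5 + 8 + 6 + 6) / 6 = 35/6 = 5.8333
  mean(X_2) = (2 + 1 + 3 + 3 + 2 + 8) / 6 = 19/6 = 3.1667

Step 2 — sample covariance S[i,j] = (1/(n-1)) · Σ_k (x_{k,i} - mean_i) · (x_{k,j} - mean_j), with n-1 = 5.
  S[X_1,X_1] = ((-2.8333)·(-2.8333) + (1.1667)·(1.1667) + (-0.8333)·(-0.8333) + (2.1667)·(2.1667) + (0.1667)·(0.1667) + (0.1667)·(0.1667)) / 5 = 14.8333/5 = 2.9667
  S[X_1,X_2] = ((-2.8333)·(-1.1667) + (1.1667)·(-2.1667) + (-0.8333)·(-0.1667) + (2.1667)·(-0.1667) + (0.1667)·(-1.1667) + (0.1667)·(4.8333)) / 5 = 1.1667/5 = 0.2333
  S[X_2,X_2] = ((-1.1667)·(-1.1667) + (-2.1667)·(-2.1667) + (-0.1667)·(-0.1667) + (-0.1667)·(-0.1667) + (-1.1667)·(-1.1667) + (4.8333)·(4.8333)) / 5 = 30.8333/5 = 6.1667

S is symmetric (S[j,i] = S[i,j]). Assembling:

S = [[2.9667, 0.2333],
 [0.2333, 6.1667]]


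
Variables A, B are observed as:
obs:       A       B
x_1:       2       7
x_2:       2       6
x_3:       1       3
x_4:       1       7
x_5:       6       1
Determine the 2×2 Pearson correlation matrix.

Step 1 — column means:
  mean(A) = (2 + 2 + 1 + 1 + 6) / 5 = 12/5 = 2.4
  mean(B) = (7 + 6 + 3 + 7 + 1) / 5 = 24/5 = 4.8

Step 2 — sample variances and covariances s[i,j] = (1/(n-1)) · Σ_k (x_{k,i} - mean_i) · (x_{k,j} - mean_j), with n-1 = 4:
  s[A,A] = ((-0.4)·(-0.4) + (-0.4)·(-0.4) + (-1.4)·(-1.4) + (-1.4)·(-1.4) + (3.6)·(3.6)) / 4 = 17.2/4 = 4.3
  s[A,B] = ((-0.4)·(2.2) + (-0.4)·(1.2) + (-1.4)·(-1.8) + (-1.4)·(2.2) + (3.6)·(-3.8)) / 4 = -15.6/4 = -3.9
  s[B,B] = ((2.2)·(2.2) + (1.2)·(1.2) + (-1.8)·(-1.8) + (2.2)·(2.2) + (-3.8)·(-3.8)) / 4 = 28.8/4 = 7.2
  Sample standard deviations s_i = √(s[i,i]):
  s(A) = √(4.3) = 2.0736
  s(B) = √(7.2) = 2.6833

Step 3 — r_{ij} = s_{ij} / (s_i · s_j):
  r[A,A] = 1 (diagonal).
  r[A,B] = -3.9 / (2.0736 · 2.6833) = -3.9 / 5.5642 = -0.7009
  r[B,B] = 1 (diagonal).

R is symmetric with unit diagonal. Assembling:

R = [[1, -0.7009],
 [-0.7009, 1]]


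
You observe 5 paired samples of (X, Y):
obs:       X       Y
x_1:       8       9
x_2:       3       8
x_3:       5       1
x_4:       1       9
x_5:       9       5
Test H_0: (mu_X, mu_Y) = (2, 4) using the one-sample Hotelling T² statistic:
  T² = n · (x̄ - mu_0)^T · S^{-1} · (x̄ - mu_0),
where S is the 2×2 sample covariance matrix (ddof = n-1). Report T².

Step 1 — sample mean vector:
  mean(X) = (8 + 3 + 5 + 1 + 9) / 5 = 26/5 = 5.2
  mean(Y) = (9 + 8 + 1 + 9 + 5) / 5 = 32/5 = 6.4
  x̄ = (5.2, 6.4),  deviation x̄ - mu_0 = (5.2, 6.4) - (2, 4) = (3.2, 2.4).

Step 2 — sample covariance matrix, S[i,j] = (1/(n-1)) · Σ_k (x_{k,i} - mean_i) · (x_{k,j} - mean_j), divisor n-1 = 4:
  S[X,X] = ((2.8)·(2.8) + (-2.2)·(-2.2) + (-0.2)·(-0.2) + (-4.2)·(-4.2) + (3.8)·(3.8)) / 4 = 44.8/4 = 11.2
  S[X,Y] = ((2.8)·(2.6) + (-2.2)·(1.6) + (-0.2)·(-5.4) + (-4.2)·(2.6) + (3.8)·(-1.4)) / 4 = -11.4/4 = -2.85
  S[Y,Y] = ((2.6)·(2.6) + (1.6)·(1.6) + (-5.4)·(-5.4) + (2.6)·(2.6) + (-1.4)·(-1.4)) / 4 = 47.2/4 = 11.8
  S = [[11.2, -2.85],
 [-2.85, 11.8]].

Step 3 — invert S. det(S) = 11.2·11.8 - (-2.85)² = 124.0375.
  S^{-1} = (1/det) · [[d, -b], [-b, a]] = [[0.0951, 0.023],
 [0.023, 0.0903]].

Step 4 — quadratic form (x̄ - mu_0)^T · S^{-1} · (x̄ - mu_0):
  S^{-1} · (x̄ - mu_0) = (0.3596, 0.2902),
  (x̄ - mu_0)^T · [...] = (3.2)·(0.3596) + (2.4)·(0.2902) = 1.8472.

Step 5 — scale by n: T² = 5 · 1.8472 = 9.2359.

T² ≈ 9.2359


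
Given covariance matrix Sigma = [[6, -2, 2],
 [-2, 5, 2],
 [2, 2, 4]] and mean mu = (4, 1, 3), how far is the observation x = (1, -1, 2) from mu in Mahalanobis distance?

Step 1 — centre the observation: (x - mu) = (-3, -2, -1).

Step 2 — invert Sigma (cofactor / det for 3×3, or solve directly):
  Sigma^{-1} = [[0.3636, 0.2727, -0.3182],
 [0.2727, 0.4545, -0.3636],
 [-0.3182, -0.3636, 0.5909]].

Step 3 — form the quadratic (x - mu)^T · Sigma^{-1} · (x - mu):
  Sigma^{-1} · (x - mu) = (-1.3182, -1.3636, 1.0909).
  (x - mu)^T · [Sigma^{-1} · (x - mu)] = (-3)·(-1.3182) + (-2)·(-1.3636) + (-1)·(1.0909) = 5.5909.

Step 4 — take square root: d = √(5.5909) ≈ 2.3645.

d(x, mu) = √(5.5909) ≈ 2.3645


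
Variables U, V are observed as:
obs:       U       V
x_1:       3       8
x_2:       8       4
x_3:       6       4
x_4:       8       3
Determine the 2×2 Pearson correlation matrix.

Step 1 — column means:
  mean(U) = (3 + 8 + 6 + 8) / 4 = 25/4 = 6.25
  mean(V) = (8 + 4 + 4 + 3) / 4 = 19/4 = 4.75

Step 2 — sample variances and covariances s[i,j] = (1/(n-1)) · Σ_k (x_{k,i} - mean_i) · (x_{k,j} - mean_j), with n-1 = 3:
  s[U,U] = ((-3.25)·(-3.25) + (1.75)·(1.75) + (-0.25)·(-0.25) + (1.75)·(1.75)) / 3 = 16.75/3 = 5.5833
  s[U,V] = ((-3.25)·(3.25) + (1.75)·(-0.75) + (-0.25)·(-0.75) + (1.75)·(-1.75)) / 3 = -14.75/3 = -4.9167
  s[V,V] = ((3.25)·(3.25) + (-0.75)·(-0.75) + (-0.75)·(-0.75) + (-1.75)·(-1.75)) / 3 = 14.75/3 = 4.9167
  Sample standard deviations s_i = √(s[i,i]):
  s(U) = √(5.5833) = 2.3629
  s(V) = √(4.9167) = 2.2174

Step 3 — r_{ij} = s_{ij} / (s_i · s_j):
  r[U,U] = 1 (diagonal).
  r[U,V] = -4.9167 / (2.3629 · 2.2174) = -4.9167 / 5.2394 = -0.9384
  r[V,V] = 1 (diagonal).

R is symmetric with unit diagonal. Assembling:

R = [[1, -0.9384],
 [-0.9384, 1]]


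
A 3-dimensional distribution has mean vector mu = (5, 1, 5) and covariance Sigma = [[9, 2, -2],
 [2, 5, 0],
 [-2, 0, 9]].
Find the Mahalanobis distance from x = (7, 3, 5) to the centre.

Step 1 — centre the observation: (x - mu) = (2, 2, 0).

Step 2 — invert Sigma (cofactor / det for 3×3, or solve directly):
  Sigma^{-1} = [[0.1289, -0.0516, 0.0287],
 [-0.0516, 0.2206, -0.0115],
 [0.0287, -0.0115, 0.1175]].

Step 3 — form the quadratic (x - mu)^T · Sigma^{-1} · (x - mu):
  Sigma^{-1} · (x - mu) = (0.1547, 0.3381, 0.0344).
  (x - mu)^T · [Sigma^{-1} · (x - mu)] = (2)·(0.1547) + (2)·(0.3381) + (0)·(0.0344) = 0.9857.

Step 4 — take square root: d = √(0.9857) ≈ 0.9928.

d(x, mu) = √(0.9857) ≈ 0.9928


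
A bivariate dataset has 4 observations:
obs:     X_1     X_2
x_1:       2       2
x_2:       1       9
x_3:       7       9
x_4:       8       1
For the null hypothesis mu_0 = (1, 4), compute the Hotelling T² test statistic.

Step 1 — sample mean vector:
  mean(X_1) = (2 + 1 + 7 + 8) / 4 = 18/4 = 4.5
  mean(X_2) = (2 + 9 + 9 + 1) / 4 = 21/4 = 5.25
  x̄ = (4.5, 5.25),  deviation x̄ - mu_0 = (4.5, 5.25) - (1, 4) = (3.5, 1.25).

Step 2 — sample covariance matrix, S[i,j] = (1/(n-1)) · Σ_k (x_{k,i} - mean_i) · (x_{k,j} - mean_j), divisor n-1 = 3:
  S[X_1,X_1] = ((-2.5)·(-2.5) + (-3.5)·(-3.5) + (2.5)·(2.5) + (3.5)·(3.5)) / 3 = 37/3 = 12.3333
  S[X_1,X_2] = ((-2.5)·(-3.25) + (-3.5)·(3.75) + (2.5)·(3.75) + (3.5)·(-4.25)) / 3 = -10.5/3 = -3.5
  S[X_2,X_2] = ((-3.25)·(-3.25) + (3.75)·(3.75) + (3.75)·(3.75) + (-4.25)·(-4.25)) / 3 = 56.75/3 = 18.9167
  S = [[12.3333, -3.5],
 [-3.5, 18.9167]].

Step 3 — invert S. det(S) = 12.3333·18.9167 - (-3.5)² = 221.0556.
  S^{-1} = (1/det) · [[d, -b], [-b, a]] = [[0.0856, 0.0158],
 [0.0158, 0.0558]].

Step 4 — quadratic form (x̄ - mu_0)^T · S^{-1} · (x̄ - mu_0):
  S^{-1} · (x̄ - mu_0) = (0.3193, 0.1252),
  (x̄ - mu_0)^T · [...] = (3.5)·(0.3193) + (1.25)·(0.1252) = 1.274.

Step 5 — scale by n: T² = 4 · 1.274 = 5.096.

T² ≈ 5.096
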